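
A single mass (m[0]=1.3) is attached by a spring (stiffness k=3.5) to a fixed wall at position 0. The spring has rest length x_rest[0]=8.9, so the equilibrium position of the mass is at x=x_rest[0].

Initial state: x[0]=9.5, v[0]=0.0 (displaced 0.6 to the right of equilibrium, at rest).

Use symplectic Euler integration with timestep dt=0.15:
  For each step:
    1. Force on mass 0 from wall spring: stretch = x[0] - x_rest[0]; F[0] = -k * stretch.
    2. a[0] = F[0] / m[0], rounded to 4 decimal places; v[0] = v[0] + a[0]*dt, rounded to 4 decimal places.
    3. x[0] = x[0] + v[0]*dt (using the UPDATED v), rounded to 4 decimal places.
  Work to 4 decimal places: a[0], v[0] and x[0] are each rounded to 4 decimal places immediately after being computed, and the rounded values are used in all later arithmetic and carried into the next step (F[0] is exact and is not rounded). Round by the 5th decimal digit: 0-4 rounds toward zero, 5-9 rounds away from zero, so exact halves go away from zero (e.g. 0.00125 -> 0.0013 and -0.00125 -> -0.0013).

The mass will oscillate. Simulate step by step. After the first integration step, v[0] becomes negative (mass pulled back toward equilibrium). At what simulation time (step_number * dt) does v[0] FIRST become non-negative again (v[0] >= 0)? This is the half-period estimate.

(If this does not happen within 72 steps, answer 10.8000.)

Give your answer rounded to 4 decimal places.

Answer: 1.9500

Derivation:
Step 0: x=[9.5000] v=[0.0000]
Step 1: x=[9.4637] v=[-0.2423]
Step 2: x=[9.3932] v=[-0.4700]
Step 3: x=[9.2928] v=[-0.6692]
Step 4: x=[9.1686] v=[-0.8278]
Step 5: x=[9.0282] v=[-0.9363]
Step 6: x=[8.8800] v=[-0.9881]
Step 7: x=[8.7330] v=[-0.9800]
Step 8: x=[8.5961] v=[-0.9126]
Step 9: x=[8.4776] v=[-0.7899]
Step 10: x=[8.3847] v=[-0.6193]
Step 11: x=[8.3230] v=[-0.4112]
Step 12: x=[8.2963] v=[-0.1782]
Step 13: x=[8.3061] v=[0.0656]
First v>=0 after going negative at step 13, time=1.9500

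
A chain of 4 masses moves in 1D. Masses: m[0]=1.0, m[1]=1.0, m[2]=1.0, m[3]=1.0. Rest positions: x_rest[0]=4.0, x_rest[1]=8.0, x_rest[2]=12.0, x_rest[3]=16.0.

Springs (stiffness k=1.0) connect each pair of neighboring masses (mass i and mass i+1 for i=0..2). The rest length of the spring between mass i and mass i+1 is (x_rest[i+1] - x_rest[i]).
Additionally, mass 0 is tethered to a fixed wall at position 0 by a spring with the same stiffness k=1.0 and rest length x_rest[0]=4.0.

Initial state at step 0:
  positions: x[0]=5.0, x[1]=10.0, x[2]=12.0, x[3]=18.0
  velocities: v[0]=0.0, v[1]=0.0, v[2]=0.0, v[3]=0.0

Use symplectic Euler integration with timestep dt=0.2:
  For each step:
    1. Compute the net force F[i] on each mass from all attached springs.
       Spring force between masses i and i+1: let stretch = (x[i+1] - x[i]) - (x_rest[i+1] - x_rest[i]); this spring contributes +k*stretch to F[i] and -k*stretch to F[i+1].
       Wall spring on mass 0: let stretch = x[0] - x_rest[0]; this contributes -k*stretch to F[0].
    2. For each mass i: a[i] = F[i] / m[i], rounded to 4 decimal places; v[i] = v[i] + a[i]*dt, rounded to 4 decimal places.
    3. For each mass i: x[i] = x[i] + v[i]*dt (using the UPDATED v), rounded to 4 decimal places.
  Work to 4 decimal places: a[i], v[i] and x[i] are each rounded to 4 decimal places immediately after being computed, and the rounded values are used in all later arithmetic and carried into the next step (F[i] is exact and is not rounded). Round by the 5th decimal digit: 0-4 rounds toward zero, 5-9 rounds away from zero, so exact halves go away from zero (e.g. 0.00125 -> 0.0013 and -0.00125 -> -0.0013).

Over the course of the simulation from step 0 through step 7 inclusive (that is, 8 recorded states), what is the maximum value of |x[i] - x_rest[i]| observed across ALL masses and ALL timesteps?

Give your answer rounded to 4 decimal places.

Answer: 2.3680

Derivation:
Step 0: x=[5.0000 10.0000 12.0000 18.0000] v=[0.0000 0.0000 0.0000 0.0000]
Step 1: x=[5.0000 9.8800 12.1600 17.9200] v=[0.0000 -0.6000 0.8000 -0.4000]
Step 2: x=[4.9952 9.6560 12.4592 17.7696] v=[-0.0240 -1.1200 1.4960 -0.7520]
Step 3: x=[4.9770 9.3577 12.8587 17.5668] v=[-0.0909 -1.4915 1.9974 -1.0141]
Step 4: x=[4.9350 9.0242 13.3065 17.3357] v=[-0.2102 -1.6674 2.2388 -1.1557]
Step 5: x=[4.8591 8.6984 13.7441 17.1034] v=[-0.3794 -1.6288 2.1882 -1.1615]
Step 6: x=[4.7424 8.4209 14.1143 16.8967] v=[-0.5834 -1.3875 1.8509 -1.0334]
Step 7: x=[4.5832 8.2240 14.3680 16.7387] v=[-0.7962 -0.9845 1.2687 -0.7899]
Max displacement = 2.3680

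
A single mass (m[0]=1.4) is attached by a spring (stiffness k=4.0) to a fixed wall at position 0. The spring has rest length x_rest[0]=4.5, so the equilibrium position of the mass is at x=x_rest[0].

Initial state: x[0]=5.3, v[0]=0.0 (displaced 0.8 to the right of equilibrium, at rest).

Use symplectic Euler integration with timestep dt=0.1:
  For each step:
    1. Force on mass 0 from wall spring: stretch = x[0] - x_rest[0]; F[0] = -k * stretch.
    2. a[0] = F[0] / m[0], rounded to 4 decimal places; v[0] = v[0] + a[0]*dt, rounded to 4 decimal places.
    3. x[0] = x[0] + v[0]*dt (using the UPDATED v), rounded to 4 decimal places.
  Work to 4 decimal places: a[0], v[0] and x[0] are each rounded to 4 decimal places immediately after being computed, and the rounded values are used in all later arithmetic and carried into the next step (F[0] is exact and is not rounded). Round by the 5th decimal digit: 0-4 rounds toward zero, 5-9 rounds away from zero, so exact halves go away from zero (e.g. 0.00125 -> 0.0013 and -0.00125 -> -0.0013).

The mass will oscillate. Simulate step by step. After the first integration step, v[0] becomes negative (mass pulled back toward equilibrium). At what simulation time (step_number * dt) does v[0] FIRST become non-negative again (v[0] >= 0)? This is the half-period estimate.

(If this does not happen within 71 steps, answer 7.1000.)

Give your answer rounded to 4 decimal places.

Answer: 1.9000

Derivation:
Step 0: x=[5.3000] v=[0.0000]
Step 1: x=[5.2771] v=[-0.2286]
Step 2: x=[5.2320] v=[-0.4506]
Step 3: x=[5.1660] v=[-0.6597]
Step 4: x=[5.0810] v=[-0.8500]
Step 5: x=[4.9794] v=[-1.0160]
Step 6: x=[4.8641] v=[-1.1530]
Step 7: x=[4.7384] v=[-1.2570]
Step 8: x=[4.6059] v=[-1.3251]
Step 9: x=[4.4704] v=[-1.3554]
Step 10: x=[4.3357] v=[-1.3469]
Step 11: x=[4.2057] v=[-1.3000]
Step 12: x=[4.0841] v=[-1.2159]
Step 13: x=[3.9744] v=[-1.0971]
Step 14: x=[3.8797] v=[-0.9469]
Step 15: x=[3.8027] v=[-0.7697]
Step 16: x=[3.7457] v=[-0.5705]
Step 17: x=[3.7102] v=[-0.3550]
Step 18: x=[3.6973] v=[-0.1293]
Step 19: x=[3.7073] v=[0.1000]
First v>=0 after going negative at step 19, time=1.9000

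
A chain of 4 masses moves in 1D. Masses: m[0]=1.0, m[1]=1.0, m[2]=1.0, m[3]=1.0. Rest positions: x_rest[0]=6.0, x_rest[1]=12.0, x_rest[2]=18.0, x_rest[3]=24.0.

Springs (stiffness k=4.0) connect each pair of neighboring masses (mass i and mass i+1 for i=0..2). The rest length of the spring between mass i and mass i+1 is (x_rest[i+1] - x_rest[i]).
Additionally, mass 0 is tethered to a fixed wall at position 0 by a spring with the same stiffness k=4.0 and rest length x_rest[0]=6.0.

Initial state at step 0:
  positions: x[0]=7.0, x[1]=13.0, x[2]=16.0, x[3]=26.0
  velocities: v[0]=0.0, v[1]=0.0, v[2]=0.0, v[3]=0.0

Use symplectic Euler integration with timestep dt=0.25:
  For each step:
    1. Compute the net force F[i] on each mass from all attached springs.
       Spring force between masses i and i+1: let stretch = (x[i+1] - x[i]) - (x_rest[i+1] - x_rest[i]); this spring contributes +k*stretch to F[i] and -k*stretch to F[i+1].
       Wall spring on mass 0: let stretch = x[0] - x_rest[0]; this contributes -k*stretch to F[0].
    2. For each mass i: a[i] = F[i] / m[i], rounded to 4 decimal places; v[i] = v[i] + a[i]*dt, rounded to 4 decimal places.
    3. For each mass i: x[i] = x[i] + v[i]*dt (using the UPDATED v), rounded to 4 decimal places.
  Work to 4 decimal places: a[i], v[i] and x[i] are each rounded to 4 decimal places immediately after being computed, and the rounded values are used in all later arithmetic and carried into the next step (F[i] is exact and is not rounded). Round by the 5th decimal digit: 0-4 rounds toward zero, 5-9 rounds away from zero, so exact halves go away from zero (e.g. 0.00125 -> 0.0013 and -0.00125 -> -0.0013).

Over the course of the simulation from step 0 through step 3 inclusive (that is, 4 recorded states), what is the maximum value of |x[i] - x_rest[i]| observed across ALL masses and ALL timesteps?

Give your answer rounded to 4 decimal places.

Answer: 2.9531

Derivation:
Step 0: x=[7.0000 13.0000 16.0000 26.0000] v=[0.0000 0.0000 0.0000 0.0000]
Step 1: x=[6.7500 12.2500 17.7500 25.0000] v=[-1.0000 -3.0000 7.0000 -4.0000]
Step 2: x=[6.1875 11.5000 19.9375 23.6875] v=[-2.2500 -3.0000 8.7500 -5.2500]
Step 3: x=[5.4063 11.5313 20.9531 22.9375] v=[-3.1250 0.1250 4.0625 -3.0000]
Max displacement = 2.9531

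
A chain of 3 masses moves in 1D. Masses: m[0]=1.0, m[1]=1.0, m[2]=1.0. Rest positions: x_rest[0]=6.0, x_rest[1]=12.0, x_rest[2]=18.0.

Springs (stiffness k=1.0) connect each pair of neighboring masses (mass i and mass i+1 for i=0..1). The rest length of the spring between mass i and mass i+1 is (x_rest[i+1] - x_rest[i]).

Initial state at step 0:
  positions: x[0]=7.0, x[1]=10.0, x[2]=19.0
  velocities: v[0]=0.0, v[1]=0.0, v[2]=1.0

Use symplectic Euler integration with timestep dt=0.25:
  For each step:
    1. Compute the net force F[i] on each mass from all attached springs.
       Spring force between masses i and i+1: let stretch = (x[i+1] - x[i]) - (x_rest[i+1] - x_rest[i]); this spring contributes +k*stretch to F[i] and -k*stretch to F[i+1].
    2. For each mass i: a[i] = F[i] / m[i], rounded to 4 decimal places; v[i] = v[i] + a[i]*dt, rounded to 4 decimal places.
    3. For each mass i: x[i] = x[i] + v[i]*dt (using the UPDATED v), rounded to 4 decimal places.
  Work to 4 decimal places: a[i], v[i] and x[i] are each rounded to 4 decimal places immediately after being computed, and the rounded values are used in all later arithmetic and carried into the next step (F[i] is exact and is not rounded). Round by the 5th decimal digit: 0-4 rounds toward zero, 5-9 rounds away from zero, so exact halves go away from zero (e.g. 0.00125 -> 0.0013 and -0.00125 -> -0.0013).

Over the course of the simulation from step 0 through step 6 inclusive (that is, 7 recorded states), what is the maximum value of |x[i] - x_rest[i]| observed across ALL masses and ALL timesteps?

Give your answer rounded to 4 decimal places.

Step 0: x=[7.0000 10.0000 19.0000] v=[0.0000 0.0000 1.0000]
Step 1: x=[6.8125 10.3750 19.0625] v=[-0.7500 1.5000 0.2500]
Step 2: x=[6.4727 11.0703 18.9570] v=[-1.3594 2.7813 -0.4219]
Step 3: x=[6.0452 11.9712 18.7336] v=[-1.7100 3.6036 -0.8936]
Step 4: x=[5.6131 12.9244 18.4626] v=[-1.7285 3.8127 -1.0842]
Step 5: x=[5.2629 13.7668 18.2204] v=[-1.4007 3.3694 -0.9688]
Step 6: x=[5.0692 14.3560 18.0749] v=[-0.7747 2.3568 -0.5822]
Max displacement = 2.3560

Answer: 2.3560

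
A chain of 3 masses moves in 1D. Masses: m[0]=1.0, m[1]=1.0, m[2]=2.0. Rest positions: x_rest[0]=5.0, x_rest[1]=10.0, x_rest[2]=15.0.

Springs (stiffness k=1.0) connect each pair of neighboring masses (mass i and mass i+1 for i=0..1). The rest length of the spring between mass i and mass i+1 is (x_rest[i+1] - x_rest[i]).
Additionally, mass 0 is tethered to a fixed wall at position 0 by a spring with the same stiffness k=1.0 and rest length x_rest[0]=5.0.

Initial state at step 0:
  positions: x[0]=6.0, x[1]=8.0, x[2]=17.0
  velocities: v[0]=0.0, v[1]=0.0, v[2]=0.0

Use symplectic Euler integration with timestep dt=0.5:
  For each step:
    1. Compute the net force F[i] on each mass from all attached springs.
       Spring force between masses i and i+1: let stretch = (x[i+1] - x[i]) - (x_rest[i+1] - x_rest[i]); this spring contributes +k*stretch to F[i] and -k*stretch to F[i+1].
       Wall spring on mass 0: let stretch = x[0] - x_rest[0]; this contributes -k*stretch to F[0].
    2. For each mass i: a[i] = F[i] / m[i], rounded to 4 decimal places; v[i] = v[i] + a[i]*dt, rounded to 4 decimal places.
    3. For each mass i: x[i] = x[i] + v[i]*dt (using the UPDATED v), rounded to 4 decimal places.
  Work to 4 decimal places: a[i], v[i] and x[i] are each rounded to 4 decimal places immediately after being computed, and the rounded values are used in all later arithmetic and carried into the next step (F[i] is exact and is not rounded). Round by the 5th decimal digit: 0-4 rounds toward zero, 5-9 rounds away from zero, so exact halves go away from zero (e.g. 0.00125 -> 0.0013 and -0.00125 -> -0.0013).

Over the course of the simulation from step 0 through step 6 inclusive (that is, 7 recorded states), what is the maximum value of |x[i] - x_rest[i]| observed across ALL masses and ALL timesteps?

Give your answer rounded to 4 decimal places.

Step 0: x=[6.0000 8.0000 17.0000] v=[0.0000 0.0000 0.0000]
Step 1: x=[5.0000 9.7500 16.5000] v=[-2.0000 3.5000 -1.0000]
Step 2: x=[3.9375 12.0000 15.7813] v=[-2.1250 4.5000 -1.4375]
Step 3: x=[3.9063 13.1797 15.2149] v=[-0.0625 2.3594 -1.1328]
Step 4: x=[5.2169 12.5499 15.0191] v=[2.6211 -1.2597 -0.3916]
Step 5: x=[7.0565 10.7041 15.1397] v=[3.6792 -3.6916 0.2411]
Step 6: x=[8.0439 9.0553 15.3308] v=[1.9748 -3.2976 0.3822]
Max displacement = 3.1797

Answer: 3.1797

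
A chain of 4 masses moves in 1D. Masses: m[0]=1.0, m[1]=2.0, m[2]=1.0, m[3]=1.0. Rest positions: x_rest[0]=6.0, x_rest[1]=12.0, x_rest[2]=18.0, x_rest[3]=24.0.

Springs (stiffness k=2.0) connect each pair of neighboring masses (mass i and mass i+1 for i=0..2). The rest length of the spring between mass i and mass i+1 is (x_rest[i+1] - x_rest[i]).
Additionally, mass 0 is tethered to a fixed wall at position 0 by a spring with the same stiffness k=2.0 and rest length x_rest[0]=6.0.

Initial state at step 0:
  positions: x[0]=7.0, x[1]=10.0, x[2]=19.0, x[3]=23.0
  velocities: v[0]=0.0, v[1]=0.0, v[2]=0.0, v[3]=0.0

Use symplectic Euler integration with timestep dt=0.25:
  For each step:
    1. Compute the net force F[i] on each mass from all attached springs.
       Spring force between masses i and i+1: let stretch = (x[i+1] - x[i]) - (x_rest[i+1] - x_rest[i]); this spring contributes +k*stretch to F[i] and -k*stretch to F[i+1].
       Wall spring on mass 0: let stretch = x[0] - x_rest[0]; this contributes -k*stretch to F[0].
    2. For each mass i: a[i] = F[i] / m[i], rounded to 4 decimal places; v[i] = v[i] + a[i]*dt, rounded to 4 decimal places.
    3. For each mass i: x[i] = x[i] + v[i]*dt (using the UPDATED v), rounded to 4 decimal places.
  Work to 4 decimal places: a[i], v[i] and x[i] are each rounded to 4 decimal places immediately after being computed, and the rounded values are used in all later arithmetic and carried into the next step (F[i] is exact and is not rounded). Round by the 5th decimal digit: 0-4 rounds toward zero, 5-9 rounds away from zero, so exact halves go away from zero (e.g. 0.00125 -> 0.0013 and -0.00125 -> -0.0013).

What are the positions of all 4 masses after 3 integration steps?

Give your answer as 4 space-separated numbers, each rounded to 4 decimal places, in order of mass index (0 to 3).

Answer: 4.8018 11.7041 16.3350 23.9961

Derivation:
Step 0: x=[7.0000 10.0000 19.0000 23.0000] v=[0.0000 0.0000 0.0000 0.0000]
Step 1: x=[6.5000 10.3750 18.3750 23.2500] v=[-2.0000 1.5000 -2.5000 1.0000]
Step 2: x=[5.6719 11.0078 17.3594 23.6406] v=[-3.3125 2.5313 -4.0625 1.5625]
Step 3: x=[4.8018 11.7041 16.3350 23.9961] v=[-3.4805 2.7852 -4.0977 1.4219]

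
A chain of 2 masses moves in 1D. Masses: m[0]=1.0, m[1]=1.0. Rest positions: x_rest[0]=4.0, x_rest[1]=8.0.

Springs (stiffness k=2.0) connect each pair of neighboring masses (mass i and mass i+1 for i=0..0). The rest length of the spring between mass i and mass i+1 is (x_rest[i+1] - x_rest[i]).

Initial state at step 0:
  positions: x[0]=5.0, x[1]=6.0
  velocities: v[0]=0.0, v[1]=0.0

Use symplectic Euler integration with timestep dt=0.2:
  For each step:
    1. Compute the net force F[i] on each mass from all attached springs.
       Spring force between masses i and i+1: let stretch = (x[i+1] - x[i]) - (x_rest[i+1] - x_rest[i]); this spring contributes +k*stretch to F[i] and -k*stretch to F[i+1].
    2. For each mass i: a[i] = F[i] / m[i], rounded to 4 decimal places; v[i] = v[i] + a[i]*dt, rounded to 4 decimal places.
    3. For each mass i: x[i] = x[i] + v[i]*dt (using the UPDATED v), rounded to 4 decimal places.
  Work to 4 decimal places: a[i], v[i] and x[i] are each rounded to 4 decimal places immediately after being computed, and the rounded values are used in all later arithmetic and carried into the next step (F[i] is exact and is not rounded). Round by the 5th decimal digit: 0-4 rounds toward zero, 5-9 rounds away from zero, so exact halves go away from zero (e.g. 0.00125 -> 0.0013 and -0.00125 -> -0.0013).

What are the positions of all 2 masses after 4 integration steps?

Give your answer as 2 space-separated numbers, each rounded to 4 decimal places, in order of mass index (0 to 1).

Step 0: x=[5.0000 6.0000] v=[0.0000 0.0000]
Step 1: x=[4.7600 6.2400] v=[-1.2000 1.2000]
Step 2: x=[4.3184 6.6816] v=[-2.2080 2.2080]
Step 3: x=[3.7459 7.2541] v=[-2.8627 2.8627]
Step 4: x=[3.1340 7.8660] v=[-3.0594 3.0594]

Answer: 3.1340 7.8660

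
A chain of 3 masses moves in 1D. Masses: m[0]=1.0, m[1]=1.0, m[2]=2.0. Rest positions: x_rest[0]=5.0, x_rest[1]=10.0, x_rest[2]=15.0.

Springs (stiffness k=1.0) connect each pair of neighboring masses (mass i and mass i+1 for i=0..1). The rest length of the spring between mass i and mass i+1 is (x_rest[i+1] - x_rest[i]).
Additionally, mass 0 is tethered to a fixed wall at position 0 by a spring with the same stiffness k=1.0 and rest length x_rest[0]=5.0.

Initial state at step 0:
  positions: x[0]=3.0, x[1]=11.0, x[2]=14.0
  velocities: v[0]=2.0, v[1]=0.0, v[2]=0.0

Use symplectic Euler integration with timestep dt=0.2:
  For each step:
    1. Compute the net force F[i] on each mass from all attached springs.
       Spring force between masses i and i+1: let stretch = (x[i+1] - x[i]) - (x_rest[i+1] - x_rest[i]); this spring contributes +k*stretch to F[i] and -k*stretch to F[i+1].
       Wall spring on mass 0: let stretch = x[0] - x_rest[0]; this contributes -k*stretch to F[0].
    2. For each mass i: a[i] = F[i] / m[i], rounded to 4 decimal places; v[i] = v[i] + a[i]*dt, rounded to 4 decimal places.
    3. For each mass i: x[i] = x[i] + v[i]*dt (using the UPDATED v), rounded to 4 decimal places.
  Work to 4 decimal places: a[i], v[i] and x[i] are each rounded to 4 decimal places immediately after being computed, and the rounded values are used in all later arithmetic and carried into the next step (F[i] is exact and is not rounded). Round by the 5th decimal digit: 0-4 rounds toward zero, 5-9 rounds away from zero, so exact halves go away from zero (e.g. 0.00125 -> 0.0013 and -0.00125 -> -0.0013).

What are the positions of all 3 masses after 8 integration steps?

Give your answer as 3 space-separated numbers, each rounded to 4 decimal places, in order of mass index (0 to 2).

Step 0: x=[3.0000 11.0000 14.0000] v=[2.0000 0.0000 0.0000]
Step 1: x=[3.6000 10.8000 14.0400] v=[3.0000 -1.0000 0.2000]
Step 2: x=[4.3440 10.4416 14.1152] v=[3.7200 -1.7920 0.3760]
Step 3: x=[5.1581 9.9862 14.2169] v=[4.0707 -2.2768 0.5086]
Step 4: x=[5.9590 9.5069 14.3340] v=[4.0047 -2.3963 0.5855]
Step 5: x=[6.6635 9.0788 14.4546] v=[3.5225 -2.1405 0.6028]
Step 6: x=[7.1981 8.7691 14.5676] v=[2.6729 -1.5484 0.5652]
Step 7: x=[7.5076 8.6285 14.6647] v=[1.5475 -0.7029 0.4853]
Step 8: x=[7.5616 8.6845 14.7410] v=[0.2702 0.2802 0.3817]

Answer: 7.5616 8.6845 14.7410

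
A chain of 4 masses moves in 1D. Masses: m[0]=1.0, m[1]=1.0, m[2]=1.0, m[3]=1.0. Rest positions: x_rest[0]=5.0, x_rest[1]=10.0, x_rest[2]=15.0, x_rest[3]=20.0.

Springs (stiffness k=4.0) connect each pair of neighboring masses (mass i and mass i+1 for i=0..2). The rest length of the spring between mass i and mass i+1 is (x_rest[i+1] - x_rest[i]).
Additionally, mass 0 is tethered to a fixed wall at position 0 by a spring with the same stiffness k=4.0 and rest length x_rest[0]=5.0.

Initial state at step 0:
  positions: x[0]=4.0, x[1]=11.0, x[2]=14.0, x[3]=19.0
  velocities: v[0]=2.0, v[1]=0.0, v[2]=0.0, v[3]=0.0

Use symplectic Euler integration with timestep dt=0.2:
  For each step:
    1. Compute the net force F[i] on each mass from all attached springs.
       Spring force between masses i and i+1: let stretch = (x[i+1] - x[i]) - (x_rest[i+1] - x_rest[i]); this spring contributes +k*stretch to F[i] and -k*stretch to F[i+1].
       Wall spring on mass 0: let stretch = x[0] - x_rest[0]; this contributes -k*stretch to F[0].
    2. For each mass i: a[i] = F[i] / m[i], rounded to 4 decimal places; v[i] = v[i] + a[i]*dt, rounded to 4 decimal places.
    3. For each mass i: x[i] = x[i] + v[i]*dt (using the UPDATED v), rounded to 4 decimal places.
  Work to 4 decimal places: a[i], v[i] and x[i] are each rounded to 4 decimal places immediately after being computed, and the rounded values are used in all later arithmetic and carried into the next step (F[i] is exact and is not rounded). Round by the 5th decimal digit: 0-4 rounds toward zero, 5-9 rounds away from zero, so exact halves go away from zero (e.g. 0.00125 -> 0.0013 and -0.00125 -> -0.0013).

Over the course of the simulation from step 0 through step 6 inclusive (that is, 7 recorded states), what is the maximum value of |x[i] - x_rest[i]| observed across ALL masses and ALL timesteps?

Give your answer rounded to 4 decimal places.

Answer: 1.4744

Derivation:
Step 0: x=[4.0000 11.0000 14.0000 19.0000] v=[2.0000 0.0000 0.0000 0.0000]
Step 1: x=[4.8800 10.3600 14.3200 19.0000] v=[4.4000 -3.2000 1.6000 0.0000]
Step 2: x=[5.8560 9.4768 14.7552 19.0512] v=[4.8800 -4.4160 2.1760 0.2560]
Step 3: x=[6.4744 8.8588 15.0332 19.2150] v=[3.0918 -3.0899 1.3901 0.8192]
Step 4: x=[6.4384 8.8472 14.9924 19.5098] v=[-0.1802 -0.0579 -0.2040 1.4738]
Step 5: x=[5.7576 9.4334 14.6912 19.8818] v=[-3.4039 2.9312 -1.5062 1.8599]
Step 6: x=[4.7437 10.2728 14.3792 20.2233] v=[-5.0693 4.1968 -1.5600 1.7074]
Max displacement = 1.4744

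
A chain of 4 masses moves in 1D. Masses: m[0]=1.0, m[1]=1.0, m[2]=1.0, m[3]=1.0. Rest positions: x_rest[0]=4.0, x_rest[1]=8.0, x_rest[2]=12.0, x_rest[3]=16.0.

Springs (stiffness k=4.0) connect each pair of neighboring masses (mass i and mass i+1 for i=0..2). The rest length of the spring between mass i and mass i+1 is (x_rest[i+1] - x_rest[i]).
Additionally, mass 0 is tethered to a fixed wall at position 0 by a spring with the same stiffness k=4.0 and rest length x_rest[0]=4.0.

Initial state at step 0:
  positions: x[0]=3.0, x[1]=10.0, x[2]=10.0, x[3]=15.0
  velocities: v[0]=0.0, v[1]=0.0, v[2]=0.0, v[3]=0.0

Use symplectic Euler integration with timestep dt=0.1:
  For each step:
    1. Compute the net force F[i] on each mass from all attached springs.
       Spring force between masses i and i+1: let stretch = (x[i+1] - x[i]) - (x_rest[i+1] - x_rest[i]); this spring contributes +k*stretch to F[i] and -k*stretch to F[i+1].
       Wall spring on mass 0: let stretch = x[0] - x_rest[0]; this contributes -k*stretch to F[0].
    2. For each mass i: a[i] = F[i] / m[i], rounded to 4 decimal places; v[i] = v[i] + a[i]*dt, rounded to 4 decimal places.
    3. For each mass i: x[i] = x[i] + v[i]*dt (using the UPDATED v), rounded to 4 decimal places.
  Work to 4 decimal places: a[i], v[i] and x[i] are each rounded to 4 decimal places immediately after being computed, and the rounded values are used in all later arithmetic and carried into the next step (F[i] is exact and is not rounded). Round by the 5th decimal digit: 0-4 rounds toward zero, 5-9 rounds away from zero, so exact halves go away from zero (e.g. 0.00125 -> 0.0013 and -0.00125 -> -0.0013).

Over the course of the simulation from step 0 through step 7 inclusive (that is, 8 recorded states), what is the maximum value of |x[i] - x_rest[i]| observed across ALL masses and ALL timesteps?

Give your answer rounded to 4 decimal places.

Answer: 2.1547

Derivation:
Step 0: x=[3.0000 10.0000 10.0000 15.0000] v=[0.0000 0.0000 0.0000 0.0000]
Step 1: x=[3.1600 9.7200 10.2000 14.9600] v=[1.6000 -2.8000 2.0000 -0.4000]
Step 2: x=[3.4560 9.1968 10.5712 14.8896] v=[2.9600 -5.2320 3.7120 -0.7040]
Step 3: x=[3.8434 8.4989 11.0602 14.8065] v=[3.8739 -6.9786 4.8896 -0.8314]
Step 4: x=[4.2633 7.7173 11.5966 14.7335] v=[4.1987 -7.8163 5.3636 -0.7299]
Step 5: x=[4.6508 6.9527 12.1033 14.6950] v=[3.8750 -7.6462 5.0666 -0.3847]
Step 6: x=[4.9443 6.3020 12.5076 14.7129] v=[2.9354 -6.5067 4.0430 0.1786]
Step 7: x=[5.0944 5.8453 12.7519 14.8026] v=[1.5008 -4.5675 2.4429 0.8965]
Max displacement = 2.1547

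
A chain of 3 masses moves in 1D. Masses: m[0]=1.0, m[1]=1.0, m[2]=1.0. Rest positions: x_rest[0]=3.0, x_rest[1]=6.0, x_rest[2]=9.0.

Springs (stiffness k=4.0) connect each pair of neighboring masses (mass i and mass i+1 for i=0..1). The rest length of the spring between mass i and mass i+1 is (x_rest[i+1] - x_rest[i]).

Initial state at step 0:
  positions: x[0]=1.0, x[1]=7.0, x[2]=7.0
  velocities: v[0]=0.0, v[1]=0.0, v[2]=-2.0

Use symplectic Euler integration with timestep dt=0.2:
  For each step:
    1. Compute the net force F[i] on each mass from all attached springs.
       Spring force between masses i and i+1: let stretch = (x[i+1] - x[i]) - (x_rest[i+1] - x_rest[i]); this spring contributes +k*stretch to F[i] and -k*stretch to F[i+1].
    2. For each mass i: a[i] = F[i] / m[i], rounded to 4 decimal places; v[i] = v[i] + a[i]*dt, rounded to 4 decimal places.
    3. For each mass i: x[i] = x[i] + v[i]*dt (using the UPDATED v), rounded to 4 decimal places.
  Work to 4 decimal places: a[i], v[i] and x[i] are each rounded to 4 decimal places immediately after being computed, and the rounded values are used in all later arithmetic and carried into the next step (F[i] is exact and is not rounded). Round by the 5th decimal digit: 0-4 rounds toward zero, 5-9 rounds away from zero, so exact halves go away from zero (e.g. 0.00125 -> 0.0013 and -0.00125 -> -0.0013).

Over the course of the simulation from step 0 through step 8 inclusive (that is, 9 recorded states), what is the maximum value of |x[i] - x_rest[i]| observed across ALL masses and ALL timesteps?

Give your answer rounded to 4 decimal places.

Answer: 3.6006

Derivation:
Step 0: x=[1.0000 7.0000 7.0000] v=[0.0000 0.0000 -2.0000]
Step 1: x=[1.4800 6.0400 7.0800] v=[2.4000 -4.8000 0.4000]
Step 2: x=[2.2096 4.5168 7.4736] v=[3.6480 -7.6160 1.9680]
Step 3: x=[2.8284 3.0975 7.8741] v=[3.0938 -7.0963 2.0026]
Step 4: x=[3.0102 2.3994 7.9904] v=[0.9091 -3.4903 0.5813]
Step 5: x=[2.6143 2.6936 7.6921] v=[-1.9795 1.4711 -1.4915]
Step 6: x=[1.7511 3.7749 7.0740] v=[-4.3161 5.4065 -3.0903]
Step 7: x=[0.7317 5.0602 6.4081] v=[-5.0971 6.4267 -3.3296]
Step 8: x=[-0.0752 5.8686 6.0065] v=[-4.0343 4.0422 -2.0079]
Max displacement = 3.6006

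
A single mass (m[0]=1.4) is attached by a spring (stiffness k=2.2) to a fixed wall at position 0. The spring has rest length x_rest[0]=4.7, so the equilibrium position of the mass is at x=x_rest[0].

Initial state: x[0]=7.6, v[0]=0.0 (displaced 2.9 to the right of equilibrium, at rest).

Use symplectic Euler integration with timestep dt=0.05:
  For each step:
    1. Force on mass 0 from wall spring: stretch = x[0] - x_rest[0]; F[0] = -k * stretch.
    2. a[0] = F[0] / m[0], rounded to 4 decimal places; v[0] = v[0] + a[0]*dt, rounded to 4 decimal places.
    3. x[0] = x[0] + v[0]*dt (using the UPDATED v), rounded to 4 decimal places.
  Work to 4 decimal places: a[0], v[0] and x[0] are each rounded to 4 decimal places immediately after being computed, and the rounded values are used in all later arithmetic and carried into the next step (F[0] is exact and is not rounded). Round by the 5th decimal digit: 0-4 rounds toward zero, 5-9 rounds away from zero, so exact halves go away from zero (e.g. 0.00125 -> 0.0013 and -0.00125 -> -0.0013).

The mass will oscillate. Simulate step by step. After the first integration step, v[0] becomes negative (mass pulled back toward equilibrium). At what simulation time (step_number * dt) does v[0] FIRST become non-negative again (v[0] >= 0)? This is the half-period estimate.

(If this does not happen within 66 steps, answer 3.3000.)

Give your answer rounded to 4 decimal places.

Step 0: x=[7.6000] v=[0.0000]
Step 1: x=[7.5886] v=[-0.2279]
Step 2: x=[7.5659] v=[-0.4549]
Step 3: x=[7.5319] v=[-0.6801]
Step 4: x=[7.4868] v=[-0.9026]
Step 5: x=[7.4307] v=[-1.1216]
Step 6: x=[7.3639] v=[-1.3362]
Step 7: x=[7.2866] v=[-1.5455]
Step 8: x=[7.1992] v=[-1.7487]
Step 9: x=[7.1019] v=[-1.9451]
Step 10: x=[6.9952] v=[-2.1338]
Step 11: x=[6.8795] v=[-2.3141]
Step 12: x=[6.7552] v=[-2.4853]
Step 13: x=[6.6229] v=[-2.6468]
Step 14: x=[6.4830] v=[-2.7979]
Step 15: x=[6.3361] v=[-2.9380]
Step 16: x=[6.1828] v=[-3.0666]
Step 17: x=[6.0236] v=[-3.1831]
Step 18: x=[5.8592] v=[-3.2871]
Step 19: x=[5.6903] v=[-3.3782]
Step 20: x=[5.5175] v=[-3.4560]
Step 21: x=[5.3415] v=[-3.5202]
Step 22: x=[5.1630] v=[-3.5706]
Step 23: x=[4.9827] v=[-3.6070]
Step 24: x=[4.8012] v=[-3.6292]
Step 25: x=[4.6193] v=[-3.6372]
Step 26: x=[4.4378] v=[-3.6309]
Step 27: x=[4.2573] v=[-3.6103]
Step 28: x=[4.0785] v=[-3.5755]
Step 29: x=[3.9022] v=[-3.5267]
Step 30: x=[3.7290] v=[-3.4640]
Step 31: x=[3.5596] v=[-3.3877]
Step 32: x=[3.3947] v=[-3.2981]
Step 33: x=[3.2349] v=[-3.1955]
Step 34: x=[3.0809] v=[-3.0804]
Step 35: x=[2.9332] v=[-2.9532]
Step 36: x=[2.7925] v=[-2.8144]
Step 37: x=[2.6593] v=[-2.6645]
Step 38: x=[2.5341] v=[-2.5042]
Step 39: x=[2.4174] v=[-2.3340]
Step 40: x=[2.3097] v=[-2.1547]
Step 41: x=[2.2114] v=[-1.9669]
Step 42: x=[2.1228] v=[-1.7714]
Step 43: x=[2.0444] v=[-1.5689]
Step 44: x=[1.9764] v=[-1.3602]
Step 45: x=[1.9191] v=[-1.1462]
Step 46: x=[1.8727] v=[-0.9277]
Step 47: x=[1.8374] v=[-0.7056]
Step 48: x=[1.8134] v=[-0.4807]
Step 49: x=[1.8007] v=[-0.2539]
Step 50: x=[1.7994] v=[-0.0261]
Step 51: x=[1.8095] v=[0.2018]
First v>=0 after going negative at step 51, time=2.5500

Answer: 2.5500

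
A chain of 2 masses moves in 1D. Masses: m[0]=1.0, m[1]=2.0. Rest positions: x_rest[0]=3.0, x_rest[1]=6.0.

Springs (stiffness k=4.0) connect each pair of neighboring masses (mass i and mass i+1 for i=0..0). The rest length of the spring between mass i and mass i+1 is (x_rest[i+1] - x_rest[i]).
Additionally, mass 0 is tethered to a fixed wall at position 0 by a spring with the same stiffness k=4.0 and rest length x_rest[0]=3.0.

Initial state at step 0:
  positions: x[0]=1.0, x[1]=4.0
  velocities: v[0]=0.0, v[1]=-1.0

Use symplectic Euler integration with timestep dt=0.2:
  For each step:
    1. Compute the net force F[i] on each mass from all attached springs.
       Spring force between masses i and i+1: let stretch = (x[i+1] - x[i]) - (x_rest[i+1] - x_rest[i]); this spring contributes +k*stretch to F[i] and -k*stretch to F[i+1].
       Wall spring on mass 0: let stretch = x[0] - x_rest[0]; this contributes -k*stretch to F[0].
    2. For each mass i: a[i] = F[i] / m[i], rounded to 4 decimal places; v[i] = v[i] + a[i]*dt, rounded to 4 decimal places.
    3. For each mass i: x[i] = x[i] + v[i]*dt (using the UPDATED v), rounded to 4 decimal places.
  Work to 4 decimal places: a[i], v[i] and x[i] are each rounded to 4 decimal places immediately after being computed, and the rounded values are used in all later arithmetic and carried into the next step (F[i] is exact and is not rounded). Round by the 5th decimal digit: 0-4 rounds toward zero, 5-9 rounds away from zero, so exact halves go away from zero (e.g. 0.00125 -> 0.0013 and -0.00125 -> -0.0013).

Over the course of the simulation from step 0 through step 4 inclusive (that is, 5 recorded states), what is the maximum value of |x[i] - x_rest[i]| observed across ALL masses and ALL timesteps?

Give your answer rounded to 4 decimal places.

Answer: 2.4221

Derivation:
Step 0: x=[1.0000 4.0000] v=[0.0000 -1.0000]
Step 1: x=[1.3200 3.8000] v=[1.6000 -1.0000]
Step 2: x=[1.8256 3.6416] v=[2.5280 -0.7920]
Step 3: x=[2.3297 3.5779] v=[2.5203 -0.3184]
Step 4: x=[2.6607 3.6544] v=[1.6551 0.3823]
Max displacement = 2.4221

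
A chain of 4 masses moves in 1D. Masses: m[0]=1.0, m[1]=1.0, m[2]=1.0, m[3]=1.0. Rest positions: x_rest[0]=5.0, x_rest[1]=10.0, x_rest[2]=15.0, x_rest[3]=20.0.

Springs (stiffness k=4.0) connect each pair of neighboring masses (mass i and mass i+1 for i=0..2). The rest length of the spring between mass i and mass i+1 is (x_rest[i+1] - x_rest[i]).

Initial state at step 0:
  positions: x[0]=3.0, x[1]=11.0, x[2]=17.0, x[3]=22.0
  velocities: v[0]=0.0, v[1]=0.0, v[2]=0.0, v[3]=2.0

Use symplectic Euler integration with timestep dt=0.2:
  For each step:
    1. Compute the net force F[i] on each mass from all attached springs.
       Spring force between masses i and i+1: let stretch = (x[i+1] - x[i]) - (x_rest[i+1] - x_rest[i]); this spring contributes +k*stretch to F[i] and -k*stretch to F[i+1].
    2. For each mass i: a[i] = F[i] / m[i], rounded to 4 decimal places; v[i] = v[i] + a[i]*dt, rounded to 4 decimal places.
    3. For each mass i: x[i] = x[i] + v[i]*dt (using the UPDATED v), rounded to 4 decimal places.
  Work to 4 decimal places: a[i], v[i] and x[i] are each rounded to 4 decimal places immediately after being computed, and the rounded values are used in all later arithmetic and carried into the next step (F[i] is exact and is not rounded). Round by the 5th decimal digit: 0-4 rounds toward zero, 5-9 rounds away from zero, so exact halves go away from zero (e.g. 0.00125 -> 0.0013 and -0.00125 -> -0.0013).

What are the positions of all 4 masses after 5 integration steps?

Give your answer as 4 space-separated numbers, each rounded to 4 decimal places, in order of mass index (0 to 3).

Answer: 6.8361 10.0598 15.7767 22.3274

Derivation:
Step 0: x=[3.0000 11.0000 17.0000 22.0000] v=[0.0000 0.0000 0.0000 2.0000]
Step 1: x=[3.4800 10.6800 16.8400 22.4000] v=[2.4000 -1.6000 -0.8000 2.0000]
Step 2: x=[4.3120 10.1936 16.5840 22.7104] v=[4.1600 -2.4320 -1.2800 1.5520]
Step 3: x=[5.2851 9.7886 16.2858 22.8406] v=[4.8653 -2.0250 -1.4912 0.6509]
Step 4: x=[6.1787 9.7026 15.9968 22.7220] v=[4.4681 -0.4300 -1.4451 -0.5929]
Step 5: x=[6.8361 10.0598 15.7767 22.3274] v=[3.2872 1.7862 -1.1003 -1.9731]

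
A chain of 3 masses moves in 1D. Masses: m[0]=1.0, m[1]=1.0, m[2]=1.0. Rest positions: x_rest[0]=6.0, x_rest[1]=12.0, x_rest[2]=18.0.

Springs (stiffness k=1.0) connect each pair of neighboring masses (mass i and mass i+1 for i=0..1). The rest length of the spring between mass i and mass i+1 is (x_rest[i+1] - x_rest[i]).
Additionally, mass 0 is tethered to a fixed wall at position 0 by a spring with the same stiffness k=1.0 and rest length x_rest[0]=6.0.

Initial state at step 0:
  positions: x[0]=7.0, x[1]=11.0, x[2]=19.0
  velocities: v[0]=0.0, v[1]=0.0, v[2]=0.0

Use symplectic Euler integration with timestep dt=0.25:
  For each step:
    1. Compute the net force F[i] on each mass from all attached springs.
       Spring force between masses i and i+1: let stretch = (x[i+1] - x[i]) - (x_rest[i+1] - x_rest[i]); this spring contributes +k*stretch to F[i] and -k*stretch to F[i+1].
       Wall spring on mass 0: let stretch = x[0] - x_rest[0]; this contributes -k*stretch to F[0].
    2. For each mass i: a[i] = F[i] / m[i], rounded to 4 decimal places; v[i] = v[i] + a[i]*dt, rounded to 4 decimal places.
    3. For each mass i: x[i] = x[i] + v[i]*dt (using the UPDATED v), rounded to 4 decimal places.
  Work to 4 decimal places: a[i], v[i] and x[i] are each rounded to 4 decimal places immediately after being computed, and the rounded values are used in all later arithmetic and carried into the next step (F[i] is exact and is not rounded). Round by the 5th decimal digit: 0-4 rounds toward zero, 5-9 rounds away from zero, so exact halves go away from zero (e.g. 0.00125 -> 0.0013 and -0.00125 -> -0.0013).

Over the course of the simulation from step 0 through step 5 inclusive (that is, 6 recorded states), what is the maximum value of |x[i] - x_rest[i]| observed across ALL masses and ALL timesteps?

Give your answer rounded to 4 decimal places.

Step 0: x=[7.0000 11.0000 19.0000] v=[0.0000 0.0000 0.0000]
Step 1: x=[6.8125 11.2500 18.8750] v=[-0.7500 1.0000 -0.5000]
Step 2: x=[6.4766 11.6992 18.6484] v=[-1.3438 1.7969 -0.9063]
Step 3: x=[6.0623 12.2564 18.3625] v=[-1.6573 2.2286 -1.1436]
Step 4: x=[5.6562 12.8081 18.0700] v=[-1.6244 2.2066 -1.1701]
Step 5: x=[5.3436 13.2416 17.8236] v=[-1.2505 1.7341 -0.9856]
Max displacement = 1.2416

Answer: 1.2416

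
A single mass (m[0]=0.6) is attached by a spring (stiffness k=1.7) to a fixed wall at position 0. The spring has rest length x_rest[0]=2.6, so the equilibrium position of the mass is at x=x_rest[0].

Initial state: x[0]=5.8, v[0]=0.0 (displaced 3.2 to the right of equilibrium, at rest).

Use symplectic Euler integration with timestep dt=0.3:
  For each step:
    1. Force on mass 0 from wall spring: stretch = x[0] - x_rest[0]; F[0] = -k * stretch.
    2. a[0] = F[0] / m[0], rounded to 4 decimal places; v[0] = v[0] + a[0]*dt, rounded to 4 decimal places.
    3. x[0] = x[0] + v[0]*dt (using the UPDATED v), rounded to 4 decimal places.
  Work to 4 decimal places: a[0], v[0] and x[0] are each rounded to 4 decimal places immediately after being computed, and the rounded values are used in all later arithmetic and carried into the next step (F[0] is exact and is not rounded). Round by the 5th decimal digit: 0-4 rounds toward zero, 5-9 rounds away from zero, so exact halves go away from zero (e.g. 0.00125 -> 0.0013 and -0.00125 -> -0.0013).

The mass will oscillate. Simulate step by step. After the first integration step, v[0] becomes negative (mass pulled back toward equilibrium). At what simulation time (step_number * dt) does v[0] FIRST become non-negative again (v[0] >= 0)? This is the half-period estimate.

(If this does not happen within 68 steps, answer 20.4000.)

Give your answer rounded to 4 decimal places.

Answer: 2.1000

Derivation:
Step 0: x=[5.8000] v=[0.0000]
Step 1: x=[4.9840] v=[-2.7200]
Step 2: x=[3.5601] v=[-4.7464]
Step 3: x=[1.8914] v=[-5.5625]
Step 4: x=[0.4033] v=[-4.9602]
Step 5: x=[-0.5246] v=[-3.0930]
Step 6: x=[-0.6557] v=[-0.4371]
Step 7: x=[0.0434] v=[2.3303]
First v>=0 after going negative at step 7, time=2.1000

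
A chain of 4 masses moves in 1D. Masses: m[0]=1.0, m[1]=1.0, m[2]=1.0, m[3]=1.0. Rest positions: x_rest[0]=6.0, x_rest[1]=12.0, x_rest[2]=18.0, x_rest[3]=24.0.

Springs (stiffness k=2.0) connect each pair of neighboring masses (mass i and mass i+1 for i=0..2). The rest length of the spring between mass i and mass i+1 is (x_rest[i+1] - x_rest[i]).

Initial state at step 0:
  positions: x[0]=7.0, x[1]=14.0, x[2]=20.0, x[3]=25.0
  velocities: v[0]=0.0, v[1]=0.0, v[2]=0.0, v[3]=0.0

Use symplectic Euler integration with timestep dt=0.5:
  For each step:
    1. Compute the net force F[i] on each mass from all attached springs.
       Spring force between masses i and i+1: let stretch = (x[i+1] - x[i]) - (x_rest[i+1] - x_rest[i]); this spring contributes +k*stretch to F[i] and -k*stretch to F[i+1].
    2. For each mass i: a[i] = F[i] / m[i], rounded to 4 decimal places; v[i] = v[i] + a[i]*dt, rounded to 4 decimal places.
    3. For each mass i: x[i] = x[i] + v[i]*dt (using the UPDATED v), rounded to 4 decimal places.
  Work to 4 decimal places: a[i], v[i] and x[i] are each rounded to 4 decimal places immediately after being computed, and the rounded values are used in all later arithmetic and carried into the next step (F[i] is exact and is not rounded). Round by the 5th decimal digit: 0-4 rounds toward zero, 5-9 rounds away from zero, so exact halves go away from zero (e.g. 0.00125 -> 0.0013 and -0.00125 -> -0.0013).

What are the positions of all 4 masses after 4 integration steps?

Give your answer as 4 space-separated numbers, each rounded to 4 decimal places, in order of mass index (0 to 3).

Answer: 7.5000 13.5000 19.5000 25.5000

Derivation:
Step 0: x=[7.0000 14.0000 20.0000 25.0000] v=[0.0000 0.0000 0.0000 0.0000]
Step 1: x=[7.5000 13.5000 19.5000 25.5000] v=[1.0000 -1.0000 -1.0000 1.0000]
Step 2: x=[8.0000 13.0000 19.0000 26.0000] v=[1.0000 -1.0000 -1.0000 1.0000]
Step 3: x=[8.0000 13.0000 19.0000 26.0000] v=[0.0000 0.0000 0.0000 0.0000]
Step 4: x=[7.5000 13.5000 19.5000 25.5000] v=[-1.0000 1.0000 1.0000 -1.0000]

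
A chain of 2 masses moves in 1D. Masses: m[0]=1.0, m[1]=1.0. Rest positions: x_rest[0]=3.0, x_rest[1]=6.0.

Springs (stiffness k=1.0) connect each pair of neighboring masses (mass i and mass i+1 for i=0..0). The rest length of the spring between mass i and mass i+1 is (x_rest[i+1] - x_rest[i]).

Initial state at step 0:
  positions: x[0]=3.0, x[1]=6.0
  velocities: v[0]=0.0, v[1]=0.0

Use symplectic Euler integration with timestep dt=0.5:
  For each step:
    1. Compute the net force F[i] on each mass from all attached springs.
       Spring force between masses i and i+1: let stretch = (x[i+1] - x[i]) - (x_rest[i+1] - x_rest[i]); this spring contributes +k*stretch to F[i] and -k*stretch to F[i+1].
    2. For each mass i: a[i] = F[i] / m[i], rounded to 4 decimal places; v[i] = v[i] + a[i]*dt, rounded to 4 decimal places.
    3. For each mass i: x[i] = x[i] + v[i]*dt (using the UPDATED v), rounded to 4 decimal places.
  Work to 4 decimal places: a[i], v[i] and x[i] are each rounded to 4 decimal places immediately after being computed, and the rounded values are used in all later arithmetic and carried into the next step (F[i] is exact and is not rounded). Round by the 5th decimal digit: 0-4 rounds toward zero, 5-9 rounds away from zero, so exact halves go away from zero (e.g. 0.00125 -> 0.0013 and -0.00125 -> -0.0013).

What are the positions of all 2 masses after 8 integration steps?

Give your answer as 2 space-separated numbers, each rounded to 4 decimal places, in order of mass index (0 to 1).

Answer: 3.0000 6.0000

Derivation:
Step 0: x=[3.0000 6.0000] v=[0.0000 0.0000]
Step 1: x=[3.0000 6.0000] v=[0.0000 0.0000]
Step 2: x=[3.0000 6.0000] v=[0.0000 0.0000]
Step 3: x=[3.0000 6.0000] v=[0.0000 0.0000]
Step 4: x=[3.0000 6.0000] v=[0.0000 0.0000]
Step 5: x=[3.0000 6.0000] v=[0.0000 0.0000]
Step 6: x=[3.0000 6.0000] v=[0.0000 0.0000]
Step 7: x=[3.0000 6.0000] v=[0.0000 0.0000]
Step 8: x=[3.0000 6.0000] v=[0.0000 0.0000]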